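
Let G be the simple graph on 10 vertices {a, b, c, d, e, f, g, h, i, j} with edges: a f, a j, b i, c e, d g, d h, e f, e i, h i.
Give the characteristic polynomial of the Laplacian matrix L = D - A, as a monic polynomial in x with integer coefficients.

x^10 - 18x^9 + 134x^8 - 536x^7 + 1253x^6 - 1746x^5 + 1420x^4 - 632x^3 + 135x^2 - 10x

Reading degrees in the order [a, b, c, d, e, f, g, h, i, j] gives [2, 1, 1, 2, 3, 2, 1, 2, 3, 1]; set D = diag(2, 1, 1, 2, 3, 2, 1, 2, 3, 1) and form L = D - A. L has integer entries, so p(x) = det(xI - L) has integer coefficients. Expanding the determinant yields x^10 - 18x^9 + 134x^8 - 536x^7 + 1253x^6 - 1746x^5 + 1420x^4 - 632x^3 + 135x^2 - 10x. The coefficient of x^9 equals -trace(L) = -18, matching the sum of degrees. The largest eigenvalue, 4.7056, is at most the vertex count 10.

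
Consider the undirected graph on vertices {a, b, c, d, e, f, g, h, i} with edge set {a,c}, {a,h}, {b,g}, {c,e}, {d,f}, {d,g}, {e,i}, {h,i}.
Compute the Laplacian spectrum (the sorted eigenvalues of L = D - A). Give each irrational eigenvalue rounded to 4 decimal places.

Reading degrees in the order [a, b, c, d, e, f, g, h, i] gives [2, 1, 2, 2, 2, 1, 2, 2, 2]; set D = diag(2, 1, 2, 2, 2, 1, 2, 2, 2) and form L = D - A. Diagonalising L (or applying a numerical eigensolver to the 9x9 matrix) gives the spectrum above. The 2 zero eigenvalues correspond to the 2 connected components. The eigenvalues sum to 16, which equals trace(L) = 2|E|. There are 2 zeros in the spectrum, matching the 2 components.

[0, 0, 0.5858, 1.3820, 1.3820, 2, 3.4142, 3.6180, 3.6180]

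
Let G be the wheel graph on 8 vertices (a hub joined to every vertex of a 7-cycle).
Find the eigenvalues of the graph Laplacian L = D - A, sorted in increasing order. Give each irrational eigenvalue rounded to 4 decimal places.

The graph has 8 vertices and degree multiset [7, 3, 3, 3, 3, 3, 3, 3]; D is the diagonal matrix of degrees and L = D - A. L is symmetric positive semidefinite, so every eigenvalue is real and nonnegative. There is one zero in the spectrum, matching the 1 component. The eigenvalues sum to 28, which equals trace(L) = 2|E|.

[0, 1.7530, 1.7530, 3.4450, 3.4450, 4.8019, 4.8019, 8]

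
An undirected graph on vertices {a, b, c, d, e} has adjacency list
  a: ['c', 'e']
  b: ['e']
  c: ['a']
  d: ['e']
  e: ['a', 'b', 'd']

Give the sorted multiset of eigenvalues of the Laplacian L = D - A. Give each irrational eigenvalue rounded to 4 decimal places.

Reading degrees in the order [a, b, c, d, e] gives [2, 1, 1, 1, 3]; set D = diag(2, 1, 1, 1, 3) and form L = D - A. Since every row of L sums to 0, the all-ones vector is in the kernel and 0 is an eigenvalue. The single zero eigenvalue shows the graph is connected. There is one zero in the spectrum, matching the 1 component. By the matrix-tree theorem the graph has (1/5) * product of the nonzero eigenvalues = 1 spanning tree.

[0, 0.5188, 1, 2.3111, 4.1701]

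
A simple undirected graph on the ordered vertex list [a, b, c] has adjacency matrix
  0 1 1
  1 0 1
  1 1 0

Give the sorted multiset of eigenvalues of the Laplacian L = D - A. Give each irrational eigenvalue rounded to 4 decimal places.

[0, 3, 3]

Reading degrees in the order [a, b, c] gives [2, 2, 2]; set D = diag(2, 2, 2) and form L = D - A. Since every row of L sums to 0, the all-ones vector is in the kernel and 0 is an eigenvalue. The single zero eigenvalue shows the graph is connected. There is one zero in the spectrum, matching the 1 component. The largest eigenvalue, 3, is at most the vertex count 3.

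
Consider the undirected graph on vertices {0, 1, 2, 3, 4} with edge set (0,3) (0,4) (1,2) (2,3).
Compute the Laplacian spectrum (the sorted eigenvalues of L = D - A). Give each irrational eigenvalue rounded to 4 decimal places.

Reading degrees in the order [0, 1, 2, 3, 4] gives [2, 1, 2, 2, 1]; set D = diag(2, 1, 2, 2, 1) and form L = D - A. L is symmetric positive semidefinite, so every eigenvalue is real and nonnegative. The single zero eigenvalue shows the graph is connected. There is one zero in the spectrum, matching the 1 component.

[0, 0.3820, 1.3820, 2.6180, 3.6180]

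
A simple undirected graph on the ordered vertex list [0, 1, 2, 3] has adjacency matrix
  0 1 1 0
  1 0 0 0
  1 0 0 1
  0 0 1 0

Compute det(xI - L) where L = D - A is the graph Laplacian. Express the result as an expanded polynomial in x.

Each diagonal entry of L is the vertex degree and each off-diagonal entry is -1 where an edge is present, 0 otherwise; in the order [0, 1, 2, 3] the diagonal is [2, 1, 2, 1]. Computing det(xI - L) by cofactor expansion (or equivalently via sum-over-permutations) gives x^4 - 6x^3 + 10x^2 - 4x. The coefficient of x^3 equals -trace(L) = -6, matching the sum of degrees. The largest eigenvalue, 3.4142, is at most the vertex count 4. The eigenvalues sum to 6, which equals trace(L) = 2|E|.

x^4 - 6x^3 + 10x^2 - 4x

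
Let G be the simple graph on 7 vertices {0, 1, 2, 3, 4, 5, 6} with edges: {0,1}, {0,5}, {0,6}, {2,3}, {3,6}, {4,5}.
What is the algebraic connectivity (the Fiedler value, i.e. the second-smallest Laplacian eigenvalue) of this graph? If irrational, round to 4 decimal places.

0.2603

With the vertex order [0, 1, 2, 3, 4, 5, 6], the degrees are [3, 1, 1, 2, 1, 2, 2], giving D = diag(3, 1, 1, 2, 1, 2, 2) and L = D - A. The sorted Laplacian eigenvalues are [0, 0.2603, 0.6262, 1.4055, 2.2742, 3.0996, 4.3342]; the algebraic connectivity is the second entry, 0.2603. The largest eigenvalue, 4.3342, is at most the vertex count 7.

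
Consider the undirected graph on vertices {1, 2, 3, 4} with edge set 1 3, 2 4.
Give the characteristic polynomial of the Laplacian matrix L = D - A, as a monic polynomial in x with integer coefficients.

Reading degrees in the order [1, 2, 3, 4] gives [1, 1, 1, 1]; set D = diag(1, 1, 1, 1) and form L = D - A. The eigenvalues of L are [0, 0, 2, 2]; the characteristic polynomial is the product of (x - lambda_i), which multiplies out to x^4 - 4x^3 + 4x^2. The coefficient of x^3 equals -trace(L) = -4, matching the sum of degrees. The eigenvalues sum to 4, which equals trace(L) = 2|E|. There are 2 zeros in the spectrum, matching the 2 components.

x^4 - 4x^3 + 4x^2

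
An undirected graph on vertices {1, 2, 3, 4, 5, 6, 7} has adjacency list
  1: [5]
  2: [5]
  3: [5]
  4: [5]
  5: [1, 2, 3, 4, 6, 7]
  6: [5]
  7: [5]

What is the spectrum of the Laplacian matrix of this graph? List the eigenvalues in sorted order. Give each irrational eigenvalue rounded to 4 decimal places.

Each diagonal entry of L is the vertex degree and each off-diagonal entry is -1 where an edge is present, 0 otherwise; in the order [1, 2, 3, 4, 5, 6, 7] the diagonal is [1, 1, 1, 1, 6, 1, 1]. The multiplicity of 0 as a Laplacian eigenvalue equals the number of connected components. There is one zero in the spectrum, matching the 1 component.

[0, 1, 1, 1, 1, 1, 7]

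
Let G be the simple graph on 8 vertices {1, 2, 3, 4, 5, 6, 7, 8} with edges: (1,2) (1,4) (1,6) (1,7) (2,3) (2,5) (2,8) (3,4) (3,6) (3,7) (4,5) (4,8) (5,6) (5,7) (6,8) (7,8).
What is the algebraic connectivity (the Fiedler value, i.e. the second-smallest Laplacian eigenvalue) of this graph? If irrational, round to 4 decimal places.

4

Each diagonal entry of L is the vertex degree and each off-diagonal entry is -1 where an edge is present, 0 otherwise; in the order [1, 2, 3, 4, 5, 6, 7, 8] the diagonal is [4, 4, 4, 4, 4, 4, 4, 4]. Computing the eigenvalues of L and sorting gives [0, 4, 4, 4, 4, 4, 4, 8]. The Fiedler value lambda_2 = 4 is strictly positive, so the graph is connected. The largest eigenvalue, 8, is at most the vertex count 8. There is one zero in the spectrum, matching the 1 component.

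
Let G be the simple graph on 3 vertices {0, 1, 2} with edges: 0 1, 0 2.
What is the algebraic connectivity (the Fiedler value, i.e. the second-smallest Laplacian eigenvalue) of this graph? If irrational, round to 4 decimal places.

1

Reading degrees in the order [0, 1, 2] gives [2, 1, 1]; set D = diag(2, 1, 1) and form L = D - A. The sorted Laplacian eigenvalues are [0, 1, 3]; the algebraic connectivity is the second entry, 1. By the matrix-tree theorem the graph has (1/3) * product of the nonzero eigenvalues = 1 spanning tree.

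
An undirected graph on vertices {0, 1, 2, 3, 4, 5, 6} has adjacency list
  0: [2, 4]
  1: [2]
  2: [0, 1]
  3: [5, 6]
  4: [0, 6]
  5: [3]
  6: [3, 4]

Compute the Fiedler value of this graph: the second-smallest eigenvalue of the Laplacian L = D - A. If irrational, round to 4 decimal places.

Each diagonal entry of L is the vertex degree and each off-diagonal entry is -1 where an edge is present, 0 otherwise; in the order [0, 1, 2, 3, 4, 5, 6] the diagonal is [2, 1, 2, 2, 2, 1, 2]. The smallest Laplacian eigenvalue is always 0. The next one, lambda_2 = 0.1981, measures how hard the graph is to disconnect: larger values mean better connectivity. By the matrix-tree theorem the graph has (1/7) * product of the nonzero eigenvalues = 1 spanning tree. The eigenvalues sum to 12, which equals trace(L) = 2|E|.

0.1981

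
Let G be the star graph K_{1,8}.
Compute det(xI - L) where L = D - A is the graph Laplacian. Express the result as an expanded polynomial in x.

x^9 - 16x^8 + 84x^7 - 224x^6 + 350x^5 - 336x^4 + 196x^3 - 64x^2 + 9x

The graph has 9 vertices and degree multiset [8, 1, 1, 1, 1, 1, 1, 1, 1]; D is the diagonal matrix of degrees and L = D - A. The eigenvalues of L are [0, 1, 1, 1, 1, 1, 1, 1, 9]; the characteristic polynomial is the product of (x - lambda_i), which multiplies out to x^9 - 16x^8 + 84x^7 - 224x^6 + 350x^5 - 336x^4 + 196x^3 - 64x^2 + 9x. Since p(0) = det(-L) = 0, x divides p(x). There is one zero in the spectrum, matching the 1 component.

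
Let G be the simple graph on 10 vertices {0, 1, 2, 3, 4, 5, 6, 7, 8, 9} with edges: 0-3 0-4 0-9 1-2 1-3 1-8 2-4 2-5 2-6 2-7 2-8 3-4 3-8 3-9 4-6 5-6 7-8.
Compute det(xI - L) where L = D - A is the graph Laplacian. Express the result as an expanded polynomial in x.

Reading degrees in the order [0, 1, 2, 3, 4, 5, 6, 7, 8, 9] gives [3, 3, 6, 5, 4, 2, 3, 2, 4, 2]; set D = diag(3, 3, 6, 5, 4, 2, 3, 2, 4, 2) and form L = D - A. Computing det(xI - L) by cofactor expansion (or equivalently via sum-over-permutations) gives x^10 - 34x^9 + 495x^8 - 4038x^7 + 20266x^6 - 64608x^5 + 130141x^4 - 158704x^3 + 105537x^2 - 28960x. The coefficient of x^9 equals -trace(L) = -34, matching the sum of degrees. There is one zero in the spectrum, matching the 1 component. The largest eigenvalue, 7.3684, is at most the vertex count 10.

x^10 - 34x^9 + 495x^8 - 4038x^7 + 20266x^6 - 64608x^5 + 130141x^4 - 158704x^3 + 105537x^2 - 28960x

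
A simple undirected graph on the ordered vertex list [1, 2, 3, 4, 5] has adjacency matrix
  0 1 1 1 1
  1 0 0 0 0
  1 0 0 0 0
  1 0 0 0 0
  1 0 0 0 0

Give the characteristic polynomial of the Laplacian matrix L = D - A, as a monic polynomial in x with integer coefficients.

x^5 - 8x^4 + 18x^3 - 16x^2 + 5x

With the vertex order [1, 2, 3, 4, 5], the degrees are [4, 1, 1, 1, 1], giving D = diag(4, 1, 1, 1, 1) and L = D - A. The eigenvalues of L are [0, 1, 1, 1, 5]; the characteristic polynomial is the product of (x - lambda_i), which multiplies out to x^5 - 8x^4 + 18x^3 - 16x^2 + 5x. The coefficient of x^4 equals -trace(L) = -8, matching the sum of degrees. The eigenvalues sum to 8, which equals trace(L) = 2|E|.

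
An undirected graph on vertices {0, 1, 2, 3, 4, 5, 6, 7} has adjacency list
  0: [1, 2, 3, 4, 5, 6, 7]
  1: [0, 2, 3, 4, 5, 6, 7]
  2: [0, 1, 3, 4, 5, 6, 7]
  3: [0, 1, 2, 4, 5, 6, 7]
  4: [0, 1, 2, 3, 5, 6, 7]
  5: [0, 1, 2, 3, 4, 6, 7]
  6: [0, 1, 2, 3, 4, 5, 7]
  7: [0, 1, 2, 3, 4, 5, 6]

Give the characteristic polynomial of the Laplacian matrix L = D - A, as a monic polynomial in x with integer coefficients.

x^8 - 56x^7 + 1344x^6 - 17920x^5 + 143360x^4 - 688128x^3 + 1835008x^2 - 2097152x

Each diagonal entry of L is the vertex degree and each off-diagonal entry is -1 where an edge is present, 0 otherwise; in the order [0, 1, 2, 3, 4, 5, 6, 7] the diagonal is [7, 7, 7, 7, 7, 7, 7, 7]. Computing det(xI - L) by cofactor expansion (or equivalently via sum-over-permutations) gives x^8 - 56x^7 + 1344x^6 - 17920x^5 + 143360x^4 - 688128x^3 + 1835008x^2 - 2097152x. The constant term is 0 because L is singular (the all-ones vector lies in its kernel).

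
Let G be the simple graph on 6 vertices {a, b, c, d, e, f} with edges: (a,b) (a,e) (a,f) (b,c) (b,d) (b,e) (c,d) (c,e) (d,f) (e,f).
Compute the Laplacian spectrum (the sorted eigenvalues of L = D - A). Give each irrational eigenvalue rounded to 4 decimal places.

[0, 2.2679, 3, 4, 5, 5.7321]

With the vertex order [a, b, c, d, e, f], the degrees are [3, 4, 3, 3, 4, 3], giving D = diag(3, 4, 3, 3, 4, 3) and L = D - A. The multiplicity of 0 as a Laplacian eigenvalue equals the number of connected components.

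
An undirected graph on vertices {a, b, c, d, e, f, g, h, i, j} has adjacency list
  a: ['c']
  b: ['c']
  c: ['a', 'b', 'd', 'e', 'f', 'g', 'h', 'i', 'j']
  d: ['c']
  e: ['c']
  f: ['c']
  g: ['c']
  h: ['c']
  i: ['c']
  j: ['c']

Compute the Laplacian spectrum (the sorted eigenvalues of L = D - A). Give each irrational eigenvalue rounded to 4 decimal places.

With the vertex order [a, b, c, d, e, f, g, h, i, j], the degrees are [1, 1, 9, 1, 1, 1, 1, 1, 1, 1], giving D = diag(1, 1, 9, 1, 1, 1, 1, 1, 1, 1) and L = D - A. Diagonalising L (or applying a numerical eigensolver to the 10x10 matrix) gives the spectrum above. The single zero eigenvalue shows the graph is connected. The eigenvalues sum to 18, which equals trace(L) = 2|E|.

[0, 1, 1, 1, 1, 1, 1, 1, 1, 10]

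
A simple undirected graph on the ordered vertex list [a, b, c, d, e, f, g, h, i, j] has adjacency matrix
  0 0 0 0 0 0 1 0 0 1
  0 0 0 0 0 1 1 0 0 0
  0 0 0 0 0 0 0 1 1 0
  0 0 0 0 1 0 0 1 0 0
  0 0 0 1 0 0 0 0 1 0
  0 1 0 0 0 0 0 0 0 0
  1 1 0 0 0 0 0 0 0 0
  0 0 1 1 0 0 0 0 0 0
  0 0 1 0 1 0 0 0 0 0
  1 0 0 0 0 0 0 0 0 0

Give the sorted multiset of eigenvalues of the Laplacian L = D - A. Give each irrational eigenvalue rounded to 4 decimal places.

Reading degrees in the order [a, b, c, d, e, f, g, h, i, j] gives [2, 2, 2, 2, 2, 1, 2, 2, 2, 1]; set D = diag(2, 2, 2, 2, 2, 1, 2, 2, 2, 1) and form L = D - A. The multiplicity of 0 as a Laplacian eigenvalue equals the number of connected components. The 2 zero eigenvalues correspond to the 2 connected components. There are 2 zeros in the spectrum, matching the 2 components. The largest eigenvalue, 3.6180, is at most the vertex count 10.

[0, 0, 0.3820, 1.3820, 1.3820, 1.3820, 2.6180, 3.6180, 3.6180, 3.6180]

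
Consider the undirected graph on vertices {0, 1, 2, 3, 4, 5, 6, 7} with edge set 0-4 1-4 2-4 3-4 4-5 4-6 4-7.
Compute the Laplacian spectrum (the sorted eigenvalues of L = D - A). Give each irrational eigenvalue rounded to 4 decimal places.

[0, 1, 1, 1, 1, 1, 1, 8]

With the vertex order [0, 1, 2, 3, 4, 5, 6, 7], the degrees are [1, 1, 1, 1, 7, 1, 1, 1], giving D = diag(1, 1, 1, 1, 7, 1, 1, 1) and L = D - A. Diagonalising L (or applying a numerical eigensolver to the 8x8 matrix) gives the spectrum above. The single zero eigenvalue shows the graph is connected.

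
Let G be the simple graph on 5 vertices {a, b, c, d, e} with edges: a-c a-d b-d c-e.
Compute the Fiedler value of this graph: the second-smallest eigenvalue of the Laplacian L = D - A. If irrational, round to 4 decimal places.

0.3820

Reading degrees in the order [a, b, c, d, e] gives [2, 1, 2, 2, 1]; set D = diag(2, 1, 2, 2, 1) and form L = D - A. The smallest Laplacian eigenvalue is always 0. The next one, lambda_2 = 0.3820, measures how hard the graph is to disconnect: larger values mean better connectivity.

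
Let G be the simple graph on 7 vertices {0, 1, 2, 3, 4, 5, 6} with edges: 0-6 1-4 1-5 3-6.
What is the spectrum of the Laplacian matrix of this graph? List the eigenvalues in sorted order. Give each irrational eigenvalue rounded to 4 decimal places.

Each diagonal entry of L is the vertex degree and each off-diagonal entry is -1 where an edge is present, 0 otherwise; in the order [0, 1, 2, 3, 4, 5, 6] the diagonal is [1, 2, 0, 1, 1, 1, 2]. Since every row of L sums to 0, the all-ones vector is in the kernel and 0 is an eigenvalue. The 3 zero eigenvalues correspond to the 3 connected components. The largest eigenvalue, 3, is at most the vertex count 7.

[0, 0, 0, 1, 1, 3, 3]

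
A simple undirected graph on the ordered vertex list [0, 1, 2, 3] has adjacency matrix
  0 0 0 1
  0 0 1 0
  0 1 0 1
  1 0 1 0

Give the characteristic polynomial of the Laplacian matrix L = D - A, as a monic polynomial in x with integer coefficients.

x^4 - 6x^3 + 10x^2 - 4x

Reading degrees in the order [0, 1, 2, 3] gives [1, 1, 2, 2]; set D = diag(1, 1, 2, 2) and form L = D - A. Computing det(xI - L) by cofactor expansion (or equivalently via sum-over-permutations) gives x^4 - 6x^3 + 10x^2 - 4x. Since p(0) = det(-L) = 0, x divides p(x). There is one zero in the spectrum, matching the 1 component.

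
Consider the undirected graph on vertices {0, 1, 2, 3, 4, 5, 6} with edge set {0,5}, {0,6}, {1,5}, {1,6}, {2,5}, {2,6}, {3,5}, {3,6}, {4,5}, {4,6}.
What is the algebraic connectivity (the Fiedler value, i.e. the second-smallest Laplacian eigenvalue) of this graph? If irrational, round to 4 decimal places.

Each diagonal entry of L is the vertex degree and each off-diagonal entry is -1 where an edge is present, 0 otherwise; in the order [0, 1, 2, 3, 4, 5, 6] the diagonal is [2, 2, 2, 2, 2, 5, 5]. Computing the eigenvalues of L and sorting gives [0, 2, 2, 2, 2, 5, 7]. The Fiedler value lambda_2 = 2 is strictly positive, so the graph is connected.

2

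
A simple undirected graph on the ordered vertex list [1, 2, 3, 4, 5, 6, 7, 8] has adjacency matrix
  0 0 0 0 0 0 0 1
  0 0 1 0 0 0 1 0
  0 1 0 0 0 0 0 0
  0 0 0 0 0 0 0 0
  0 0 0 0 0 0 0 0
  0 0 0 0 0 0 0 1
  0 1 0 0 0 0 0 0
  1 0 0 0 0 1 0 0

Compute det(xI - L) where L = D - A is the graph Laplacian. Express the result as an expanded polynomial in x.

Each diagonal entry of L is the vertex degree and each off-diagonal entry is -1 where an edge is present, 0 otherwise; in the order [1, 2, 3, 4, 5, 6, 7, 8] the diagonal is [1, 2, 1, 0, 0, 1, 1, 2]. Computing det(xI - L) by cofactor expansion (or equivalently via sum-over-permutations) gives x^8 - 8x^7 + 22x^6 - 24x^5 + 9x^4. The constant term is 0 because L is singular (the all-ones vector lies in its kernel).

x^8 - 8x^7 + 22x^6 - 24x^5 + 9x^4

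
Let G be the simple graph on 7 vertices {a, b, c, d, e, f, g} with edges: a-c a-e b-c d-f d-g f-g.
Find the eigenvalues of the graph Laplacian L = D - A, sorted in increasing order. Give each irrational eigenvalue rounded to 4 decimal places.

Reading degrees in the order [a, b, c, d, e, f, g] gives [2, 1, 2, 2, 1, 2, 2]; set D = diag(2, 1, 2, 2, 1, 2, 2) and form L = D - A. Since every row of L sums to 0, the all-ones vector is in the kernel and 0 is an eigenvalue. The 2 zero eigenvalues correspond to the 2 connected components. There are 2 zeros in the spectrum, matching the 2 components.

[0, 0, 0.5858, 2, 3, 3, 3.4142]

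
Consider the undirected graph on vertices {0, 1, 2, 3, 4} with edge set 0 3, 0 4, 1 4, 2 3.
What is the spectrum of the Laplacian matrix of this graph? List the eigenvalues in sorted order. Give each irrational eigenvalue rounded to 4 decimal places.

Each diagonal entry of L is the vertex degree and each off-diagonal entry is -1 where an edge is present, 0 otherwise; in the order [0, 1, 2, 3, 4] the diagonal is [2, 1, 1, 2, 2]. Diagonalising L (or applying a numerical eigensolver to the 5x5 matrix) gives the spectrum above. The largest eigenvalue, 3.6180, is at most the vertex count 5.

[0, 0.3820, 1.3820, 2.6180, 3.6180]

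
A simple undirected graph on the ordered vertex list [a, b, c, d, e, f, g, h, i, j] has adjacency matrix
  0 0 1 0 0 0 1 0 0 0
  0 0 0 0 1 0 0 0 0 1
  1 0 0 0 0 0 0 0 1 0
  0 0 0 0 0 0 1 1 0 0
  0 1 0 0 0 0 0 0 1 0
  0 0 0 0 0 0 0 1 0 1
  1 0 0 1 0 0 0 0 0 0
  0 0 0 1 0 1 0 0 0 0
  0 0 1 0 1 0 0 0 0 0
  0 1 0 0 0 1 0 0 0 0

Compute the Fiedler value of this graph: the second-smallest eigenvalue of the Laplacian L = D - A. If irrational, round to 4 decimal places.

With the vertex order [a, b, c, d, e, f, g, h, i, j], the degrees are [2, 2, 2, 2, 2, 2, 2, 2, 2, 2], giving D = diag(2, 2, 2, 2, 2, 2, 2, 2, 2, 2) and L = D - A. Computing the eigenvalues of L and sorting gives [0, 0.3820, 0.3820, 1.3820, 1.3820, 2.6180, 2.6180, 3.6180, 3.6180, 4]. The Fiedler value lambda_2 = 0.3820 is strictly positive, so the graph is connected. The eigenvalues sum to 20, which equals trace(L) = 2|E|.

0.3820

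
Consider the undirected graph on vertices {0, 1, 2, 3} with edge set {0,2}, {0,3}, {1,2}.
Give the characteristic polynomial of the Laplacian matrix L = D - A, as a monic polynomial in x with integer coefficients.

x^4 - 6x^3 + 10x^2 - 4x

Reading degrees in the order [0, 1, 2, 3] gives [2, 1, 2, 1]; set D = diag(2, 1, 2, 1) and form L = D - A. Computing det(xI - L) by cofactor expansion (or equivalently via sum-over-permutations) gives x^4 - 6x^3 + 10x^2 - 4x. The coefficient of x^3 equals -trace(L) = -6, matching the sum of degrees. The eigenvalues sum to 6, which equals trace(L) = 2|E|.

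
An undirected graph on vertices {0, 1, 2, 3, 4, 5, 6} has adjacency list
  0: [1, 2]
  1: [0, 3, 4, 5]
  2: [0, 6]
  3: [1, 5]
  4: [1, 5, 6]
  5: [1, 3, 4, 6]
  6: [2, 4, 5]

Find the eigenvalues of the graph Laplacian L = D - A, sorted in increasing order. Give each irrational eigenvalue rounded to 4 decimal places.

[0, 1.0979, 1.8244, 2.5858, 4.1756, 4.9021, 5.4142]

With the vertex order [0, 1, 2, 3, 4, 5, 6], the degrees are [2, 4, 2, 2, 3, 4, 3], giving D = diag(2, 4, 2, 2, 3, 4, 3) and L = D - A. L is symmetric positive semidefinite, so every eigenvalue is real and nonnegative.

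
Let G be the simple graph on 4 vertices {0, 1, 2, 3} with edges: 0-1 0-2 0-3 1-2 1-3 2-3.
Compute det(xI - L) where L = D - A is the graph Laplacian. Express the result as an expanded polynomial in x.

With the vertex order [0, 1, 2, 3], the degrees are [3, 3, 3, 3], giving D = diag(3, 3, 3, 3) and L = D - A. Computing det(xI - L) by cofactor expansion (or equivalently via sum-over-permutations) gives x^4 - 12x^3 + 48x^2 - 64x. The coefficient of x^3 equals -trace(L) = -12, matching the sum of degrees. By the matrix-tree theorem the graph has (1/4) * product of the nonzero eigenvalues = 16 spanning trees. There is one zero in the spectrum, matching the 1 component.

x^4 - 12x^3 + 48x^2 - 64x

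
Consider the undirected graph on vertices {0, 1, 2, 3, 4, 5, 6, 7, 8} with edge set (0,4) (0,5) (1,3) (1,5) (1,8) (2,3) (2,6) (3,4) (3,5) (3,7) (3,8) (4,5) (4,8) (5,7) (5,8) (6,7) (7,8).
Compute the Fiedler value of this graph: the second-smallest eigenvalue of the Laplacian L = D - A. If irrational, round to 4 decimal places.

Each diagonal entry of L is the vertex degree and each off-diagonal entry is -1 where an edge is present, 0 otherwise; in the order [0, 1, 2, 3, 4, 5, 6, 7, 8] the diagonal is [2, 3, 2, 6, 4, 6, 2, 4, 5]. The sorted Laplacian eigenvalues are [0, 0.9558, 1.9598, 2.6104, 3.6072, 4.4265, 6.2166, 7.0050, 7.2186]; the algebraic connectivity is the second entry, 0.9558. By the matrix-tree theorem the graph has (1/9) * product of the nonzero eigenvalues = 2727 spanning trees. The eigenvalues sum to 34, which equals trace(L) = 2|E|.

0.9558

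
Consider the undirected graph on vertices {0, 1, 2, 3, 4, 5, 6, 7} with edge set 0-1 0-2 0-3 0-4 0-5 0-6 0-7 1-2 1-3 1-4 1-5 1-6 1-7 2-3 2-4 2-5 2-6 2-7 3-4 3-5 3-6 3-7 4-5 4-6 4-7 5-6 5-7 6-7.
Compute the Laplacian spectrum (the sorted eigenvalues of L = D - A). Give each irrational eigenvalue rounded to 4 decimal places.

Reading degrees in the order [0, 1, 2, 3, 4, 5, 6, 7] gives [7, 7, 7, 7, 7, 7, 7, 7]; set D = diag(7, 7, 7, 7, 7, 7, 7, 7) and form L = D - A. Since every row of L sums to 0, the all-ones vector is in the kernel and 0 is an eigenvalue. The single zero eigenvalue shows the graph is connected. The largest eigenvalue, 8, is at most the vertex count 8. By the matrix-tree theorem the graph has (1/8) * product of the nonzero eigenvalues = 262144 spanning trees.

[0, 8, 8, 8, 8, 8, 8, 8]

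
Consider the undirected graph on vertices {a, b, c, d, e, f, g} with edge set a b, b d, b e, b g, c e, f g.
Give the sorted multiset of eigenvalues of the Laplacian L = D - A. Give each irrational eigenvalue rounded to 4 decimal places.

[0, 0.3820, 0.6086, 1, 2.2271, 2.6180, 5.1642]

Each diagonal entry of L is the vertex degree and each off-diagonal entry is -1 where an edge is present, 0 otherwise; in the order [a, b, c, d, e, f, g] the diagonal is [1, 4, 1, 1, 2, 1, 2]. The multiplicity of 0 as a Laplacian eigenvalue equals the number of connected components. The single zero eigenvalue shows the graph is connected. The eigenvalues sum to 12, which equals trace(L) = 2|E|. The largest eigenvalue, 5.1642, is at most the vertex count 7.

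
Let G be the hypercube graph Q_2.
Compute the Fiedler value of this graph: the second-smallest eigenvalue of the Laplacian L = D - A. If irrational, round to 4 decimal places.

2

The graph has 4 vertices and degree multiset [2, 2, 2, 2]; D is the diagonal matrix of degrees and L = D - A. The sorted Laplacian eigenvalues are [0, 2, 2, 4]; the algebraic connectivity is the second entry, 2.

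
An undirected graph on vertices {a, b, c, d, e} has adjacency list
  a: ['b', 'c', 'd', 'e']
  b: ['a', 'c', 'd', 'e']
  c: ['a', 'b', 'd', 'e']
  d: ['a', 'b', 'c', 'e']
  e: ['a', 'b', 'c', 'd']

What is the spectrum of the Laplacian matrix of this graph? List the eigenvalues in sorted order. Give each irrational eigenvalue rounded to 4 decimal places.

Reading degrees in the order [a, b, c, d, e] gives [4, 4, 4, 4, 4]; set D = diag(4, 4, 4, 4, 4) and form L = D - A. The multiplicity of 0 as a Laplacian eigenvalue equals the number of connected components. The single zero eigenvalue shows the graph is connected. The eigenvalues sum to 20, which equals trace(L) = 2|E|.

[0, 5, 5, 5, 5]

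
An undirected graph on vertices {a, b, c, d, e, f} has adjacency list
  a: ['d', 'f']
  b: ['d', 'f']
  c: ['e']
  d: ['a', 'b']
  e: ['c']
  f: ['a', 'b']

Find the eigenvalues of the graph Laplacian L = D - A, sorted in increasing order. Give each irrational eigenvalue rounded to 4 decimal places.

With the vertex order [a, b, c, d, e, f], the degrees are [2, 2, 1, 2, 1, 2], giving D = diag(2, 2, 1, 2, 1, 2) and L = D - A. The multiplicity of 0 as a Laplacian eigenvalue equals the number of connected components. The 2 zero eigenvalues correspond to the 2 connected components. The largest eigenvalue, 4, is at most the vertex count 6. The eigenvalues sum to 10, which equals trace(L) = 2|E|.

[0, 0, 2, 2, 2, 4]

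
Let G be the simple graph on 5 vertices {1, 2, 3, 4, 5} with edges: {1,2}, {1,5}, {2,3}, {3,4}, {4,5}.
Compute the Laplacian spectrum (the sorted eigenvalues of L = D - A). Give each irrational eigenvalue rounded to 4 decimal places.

[0, 1.3820, 1.3820, 3.6180, 3.6180]

Each diagonal entry of L is the vertex degree and each off-diagonal entry is -1 where an edge is present, 0 otherwise; in the order [1, 2, 3, 4, 5] the diagonal is [2, 2, 2, 2, 2]. L is symmetric positive semidefinite, so every eigenvalue is real and nonnegative. The largest eigenvalue, 3.6180, is at most the vertex count 5.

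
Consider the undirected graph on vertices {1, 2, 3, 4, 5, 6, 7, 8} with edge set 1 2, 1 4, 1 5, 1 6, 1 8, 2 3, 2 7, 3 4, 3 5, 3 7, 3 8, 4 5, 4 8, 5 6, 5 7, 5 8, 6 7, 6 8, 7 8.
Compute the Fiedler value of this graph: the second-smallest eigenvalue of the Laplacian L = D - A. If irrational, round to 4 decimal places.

2.8088

With the vertex order [1, 2, 3, 4, 5, 6, 7, 8], the degrees are [5, 3, 5, 4, 6, 4, 5, 6], giving D = diag(5, 3, 5, 4, 6, 4, 5, 6) and L = D - A. The smallest Laplacian eigenvalue is always 0. The next one, lambda_2 = 2.8088, measures how hard the graph is to disconnect: larger values mean better connectivity. There is one zero in the spectrum, matching the 1 component.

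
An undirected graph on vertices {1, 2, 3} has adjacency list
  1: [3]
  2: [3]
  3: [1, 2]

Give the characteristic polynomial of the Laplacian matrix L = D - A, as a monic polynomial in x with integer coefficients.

x^3 - 4x^2 + 3x

Reading degrees in the order [1, 2, 3] gives [1, 1, 2]; set D = diag(1, 1, 2) and form L = D - A. Computing det(xI - L) by cofactor expansion (or equivalently via sum-over-permutations) gives x^3 - 4x^2 + 3x. The constant term is 0 because L is singular (the all-ones vector lies in its kernel). There is one zero in the spectrum, matching the 1 component. By the matrix-tree theorem the graph has (1/3) * product of the nonzero eigenvalues = 1 spanning tree.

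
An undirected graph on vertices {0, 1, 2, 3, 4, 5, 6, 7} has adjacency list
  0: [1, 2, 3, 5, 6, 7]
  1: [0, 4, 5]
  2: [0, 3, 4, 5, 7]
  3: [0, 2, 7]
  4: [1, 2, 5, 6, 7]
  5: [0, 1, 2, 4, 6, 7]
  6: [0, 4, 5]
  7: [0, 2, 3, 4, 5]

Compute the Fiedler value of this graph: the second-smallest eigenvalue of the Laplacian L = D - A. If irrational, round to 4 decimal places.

2.2834

With the vertex order [0, 1, 2, 3, 4, 5, 6, 7], the degrees are [6, 3, 5, 3, 5, 6, 3, 5], giving D = diag(6, 3, 5, 3, 5, 6, 3, 5) and L = D - A. The sorted Laplacian eigenvalues are [0, 2.2834, 3, 4.2412, 5.6800, 6, 7.1934, 7.6021]; the algebraic connectivity is the second entry, 2.2834. There is one zero in the spectrum, matching the 1 component. By the matrix-tree theorem the graph has (1/8) * product of the nonzero eigenvalues = 6768 spanning trees.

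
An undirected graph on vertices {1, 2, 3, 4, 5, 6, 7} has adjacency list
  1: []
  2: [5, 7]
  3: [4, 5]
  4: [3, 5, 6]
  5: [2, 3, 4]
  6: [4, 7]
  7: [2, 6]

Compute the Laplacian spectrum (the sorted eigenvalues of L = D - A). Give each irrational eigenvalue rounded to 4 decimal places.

[0, 0, 1, 1.5858, 3, 4, 4.4142]

Reading degrees in the order [1, 2, 3, 4, 5, 6, 7] gives [0, 2, 2, 3, 3, 2, 2]; set D = diag(0, 2, 2, 3, 3, 2, 2) and form L = D - A. Since every row of L sums to 0, the all-ones vector is in the kernel and 0 is an eigenvalue. The 2 zero eigenvalues correspond to the 2 connected components. The eigenvalues sum to 14, which equals trace(L) = 2|E|.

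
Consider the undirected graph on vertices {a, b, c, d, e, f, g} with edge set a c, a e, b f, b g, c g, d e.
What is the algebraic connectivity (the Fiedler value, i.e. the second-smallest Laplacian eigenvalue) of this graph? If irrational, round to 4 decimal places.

0.1981

Each diagonal entry of L is the vertex degree and each off-diagonal entry is -1 where an edge is present, 0 otherwise; in the order [a, b, c, d, e, f, g] the diagonal is [2, 2, 2, 1, 2, 1, 2]. The sorted Laplacian eigenvalues are [0, 0.1981, 0.7530, 1.5550, 2.4450, 3.2470, 3.8019]; the algebraic connectivity is the second entry, 0.1981.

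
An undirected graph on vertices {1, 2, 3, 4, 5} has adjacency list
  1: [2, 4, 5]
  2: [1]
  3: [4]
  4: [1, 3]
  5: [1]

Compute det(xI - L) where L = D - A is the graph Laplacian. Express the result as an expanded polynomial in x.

x^5 - 8x^4 + 20x^3 - 18x^2 + 5x

Each diagonal entry of L is the vertex degree and each off-diagonal entry is -1 where an edge is present, 0 otherwise; in the order [1, 2, 3, 4, 5] the diagonal is [3, 1, 1, 2, 1]. Computing det(xI - L) by cofactor expansion (or equivalently via sum-over-permutations) gives x^5 - 8x^4 + 20x^3 - 18x^2 + 5x. The coefficient of x^4 equals -trace(L) = -8, matching the sum of degrees. The eigenvalues sum to 8, which equals trace(L) = 2|E|. The largest eigenvalue, 4.1701, is at most the vertex count 5.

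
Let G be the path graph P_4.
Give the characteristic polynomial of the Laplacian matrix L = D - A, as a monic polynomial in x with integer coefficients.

x^4 - 6x^3 + 10x^2 - 4x

The graph has 4 vertices and degree multiset [2, 2, 1, 1]; D is the diagonal matrix of degrees and L = D - A. Computing det(xI - L) by cofactor expansion (or equivalently via sum-over-permutations) gives x^4 - 6x^3 + 10x^2 - 4x. The constant term is 0 because L is singular (the all-ones vector lies in its kernel). The eigenvalues sum to 6, which equals trace(L) = 2|E|. By the matrix-tree theorem the graph has (1/4) * product of the nonzero eigenvalues = 1 spanning tree.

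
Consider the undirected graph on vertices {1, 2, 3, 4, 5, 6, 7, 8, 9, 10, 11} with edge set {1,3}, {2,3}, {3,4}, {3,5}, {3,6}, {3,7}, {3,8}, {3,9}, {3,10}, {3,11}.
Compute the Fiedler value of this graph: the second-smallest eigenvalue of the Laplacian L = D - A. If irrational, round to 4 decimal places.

1

With the vertex order [1, 2, 3, 4, 5, 6, 7, 8, 9, 10, 11], the degrees are [1, 1, 10, 1, 1, 1, 1, 1, 1, 1, 1], giving D = diag(1, 1, 10, 1, 1, 1, 1, 1, 1, 1, 1) and L = D - A. Computing the eigenvalues of L and sorting gives [0, 1, 1, 1, 1, 1, 1, 1, 1, 1, 11]. The Fiedler value lambda_2 = 1 is strictly positive, so the graph is connected. The eigenvalues sum to 20, which equals trace(L) = 2|E|. There is one zero in the spectrum, matching the 1 component.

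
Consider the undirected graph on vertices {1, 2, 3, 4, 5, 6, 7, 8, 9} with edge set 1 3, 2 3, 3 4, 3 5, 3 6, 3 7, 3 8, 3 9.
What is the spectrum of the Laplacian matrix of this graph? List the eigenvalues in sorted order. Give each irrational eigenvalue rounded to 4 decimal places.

[0, 1, 1, 1, 1, 1, 1, 1, 9]

With the vertex order [1, 2, 3, 4, 5, 6, 7, 8, 9], the degrees are [1, 1, 8, 1, 1, 1, 1, 1, 1], giving D = diag(1, 1, 8, 1, 1, 1, 1, 1, 1) and L = D - A. The multiplicity of 0 as a Laplacian eigenvalue equals the number of connected components.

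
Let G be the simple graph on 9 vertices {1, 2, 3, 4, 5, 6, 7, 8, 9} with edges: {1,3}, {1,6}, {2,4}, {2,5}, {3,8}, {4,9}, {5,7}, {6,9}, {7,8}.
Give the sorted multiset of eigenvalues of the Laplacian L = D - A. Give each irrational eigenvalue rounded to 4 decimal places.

[0, 0.4679, 0.4679, 1.6527, 1.6527, 3, 3, 3.8794, 3.8794]

Reading degrees in the order [1, 2, 3, 4, 5, 6, 7, 8, 9] gives [2, 2, 2, 2, 2, 2, 2, 2, 2]; set D = diag(2, 2, 2, 2, 2, 2, 2, 2, 2) and form L = D - A. L is symmetric positive semidefinite, so every eigenvalue is real and nonnegative. The single zero eigenvalue shows the graph is connected.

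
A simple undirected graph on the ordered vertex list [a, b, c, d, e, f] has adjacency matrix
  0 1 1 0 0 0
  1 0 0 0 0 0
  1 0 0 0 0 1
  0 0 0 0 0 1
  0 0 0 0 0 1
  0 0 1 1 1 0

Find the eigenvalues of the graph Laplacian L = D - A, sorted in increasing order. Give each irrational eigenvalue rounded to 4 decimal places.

[0, 0.3249, 1, 1.4608, 3, 4.2143]

With the vertex order [a, b, c, d, e, f], the degrees are [2, 1, 2, 1, 1, 3], giving D = diag(2, 1, 2, 1, 1, 3) and L = D - A. Diagonalising L (or applying a numerical eigensolver to the 6x6 matrix) gives the spectrum above. The eigenvalues sum to 10, which equals trace(L) = 2|E|. By the matrix-tree theorem the graph has (1/6) * product of the nonzero eigenvalues = 1 spanning tree.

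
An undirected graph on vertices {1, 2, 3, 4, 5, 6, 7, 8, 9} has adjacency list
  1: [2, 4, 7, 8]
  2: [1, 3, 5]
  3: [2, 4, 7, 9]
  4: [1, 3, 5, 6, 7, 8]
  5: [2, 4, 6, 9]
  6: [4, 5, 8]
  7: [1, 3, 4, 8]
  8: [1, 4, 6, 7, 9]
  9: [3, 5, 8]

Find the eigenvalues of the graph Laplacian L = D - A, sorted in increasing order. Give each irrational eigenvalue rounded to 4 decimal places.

Each diagonal entry of L is the vertex degree and each off-diagonal entry is -1 where an edge is present, 0 otherwise; in the order [1, 2, 3, 4, 5, 6, 7, 8, 9] the diagonal is [4, 3, 4, 6, 4, 3, 4, 5, 3]. Since every row of L sums to 0, the all-ones vector is in the kernel and 0 is an eigenvalue. The single zero eigenvalue shows the graph is connected. The eigenvalues sum to 36, which equals trace(L) = 2|E|.

[0, 2.3182, 2.5116, 2.7637, 4.0281, 4.8235, 5.6954, 6.3350, 7.5245]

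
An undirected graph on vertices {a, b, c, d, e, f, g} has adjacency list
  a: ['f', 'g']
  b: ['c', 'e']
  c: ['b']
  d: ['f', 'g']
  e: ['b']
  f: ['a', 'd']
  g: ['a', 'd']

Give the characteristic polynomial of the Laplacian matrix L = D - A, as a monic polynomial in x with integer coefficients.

Each diagonal entry of L is the vertex degree and each off-diagonal entry is -1 where an edge is present, 0 otherwise; in the order [a, b, c, d, e, f, g] the diagonal is [2, 2, 1, 2, 1, 2, 2]. L has integer entries, so p(x) = det(xI - L) has integer coefficients. Expanding the determinant yields x^7 - 12x^6 + 55x^5 - 120x^4 + 124x^3 - 48x^2. The coefficient of x^6 equals -trace(L) = -12, matching the sum of degrees. The eigenvalues sum to 12, which equals trace(L) = 2|E|.

x^7 - 12x^6 + 55x^5 - 120x^4 + 124x^3 - 48x^2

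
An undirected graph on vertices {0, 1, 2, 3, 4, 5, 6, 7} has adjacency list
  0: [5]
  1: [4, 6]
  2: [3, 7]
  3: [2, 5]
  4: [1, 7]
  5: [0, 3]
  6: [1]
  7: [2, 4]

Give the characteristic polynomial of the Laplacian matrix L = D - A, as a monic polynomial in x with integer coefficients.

Each diagonal entry of L is the vertex degree and each off-diagonal entry is -1 where an edge is present, 0 otherwise; in the order [0, 1, 2, 3, 4, 5, 6, 7] the diagonal is [1, 2, 2, 2, 2, 2, 1, 2]. Computing det(xI - L) by cofactor expansion (or equivalently via sum-over-permutations) gives x^8 - 14x^7 + 78x^6 - 220x^5 + 330x^4 - 252x^3 + 84x^2 - 8x. The constant term is 0 because L is singular (the all-ones vector lies in its kernel).

x^8 - 14x^7 + 78x^6 - 220x^5 + 330x^4 - 252x^3 + 84x^2 - 8x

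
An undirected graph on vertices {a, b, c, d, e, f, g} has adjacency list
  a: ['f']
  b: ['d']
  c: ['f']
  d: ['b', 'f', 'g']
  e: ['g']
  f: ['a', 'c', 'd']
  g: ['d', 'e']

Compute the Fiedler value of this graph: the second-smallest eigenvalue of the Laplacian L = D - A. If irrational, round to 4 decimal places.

With the vertex order [a, b, c, d, e, f, g], the degrees are [1, 1, 1, 3, 1, 3, 2], giving D = diag(1, 1, 1, 3, 1, 3, 2) and L = D - A. Computing the eigenvalues of L and sorting gives [0, 0.3217, 0.6802, 1, 2.1397, 3.2297, 4.6287]. The Fiedler value lambda_2 = 0.3217 is strictly positive, so the graph is connected. The largest eigenvalue, 4.6287, is at most the vertex count 7. By the matrix-tree theorem the graph has (1/7) * product of the nonzero eigenvalues = 1 spanning tree.

0.3217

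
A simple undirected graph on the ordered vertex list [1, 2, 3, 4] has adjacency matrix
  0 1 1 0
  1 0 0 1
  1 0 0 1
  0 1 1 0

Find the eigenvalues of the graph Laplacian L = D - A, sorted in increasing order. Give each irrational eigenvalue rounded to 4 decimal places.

[0, 2, 2, 4]

With the vertex order [1, 2, 3, 4], the degrees are [2, 2, 2, 2], giving D = diag(2, 2, 2, 2) and L = D - A. Since every row of L sums to 0, the all-ones vector is in the kernel and 0 is an eigenvalue. The single zero eigenvalue shows the graph is connected. By the matrix-tree theorem the graph has (1/4) * product of the nonzero eigenvalues = 4 spanning trees. The largest eigenvalue, 4, is at most the vertex count 4.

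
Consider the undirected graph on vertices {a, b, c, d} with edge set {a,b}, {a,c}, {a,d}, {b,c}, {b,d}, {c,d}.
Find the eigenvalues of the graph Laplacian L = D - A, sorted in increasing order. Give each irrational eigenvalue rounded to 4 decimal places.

[0, 4, 4, 4]

Reading degrees in the order [a, b, c, d] gives [3, 3, 3, 3]; set D = diag(3, 3, 3, 3) and form L = D - A. L is symmetric positive semidefinite, so every eigenvalue is real and nonnegative. The largest eigenvalue, 4, is at most the vertex count 4. By the matrix-tree theorem the graph has (1/4) * product of the nonzero eigenvalues = 16 spanning trees.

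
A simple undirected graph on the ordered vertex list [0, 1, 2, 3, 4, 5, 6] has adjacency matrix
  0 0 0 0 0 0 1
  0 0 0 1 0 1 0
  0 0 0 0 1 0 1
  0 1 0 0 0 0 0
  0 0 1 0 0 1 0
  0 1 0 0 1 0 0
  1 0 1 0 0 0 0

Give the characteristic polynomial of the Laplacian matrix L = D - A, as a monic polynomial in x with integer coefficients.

With the vertex order [0, 1, 2, 3, 4, 5, 6], the degrees are [1, 2, 2, 1, 2, 2, 2], giving D = diag(1, 2, 2, 1, 2, 2, 2) and L = D - A. Computing det(xI - L) by cofactor expansion (or equivalently via sum-over-permutations) gives x^7 - 12x^6 + 55x^5 - 120x^4 + 126x^3 - 56x^2 + 7x. The coefficient of x^6 equals -trace(L) = -12, matching the sum of degrees. There is one zero in the spectrum, matching the 1 component. The largest eigenvalue, 3.8019, is at most the vertex count 7.

x^7 - 12x^6 + 55x^5 - 120x^4 + 126x^3 - 56x^2 + 7x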